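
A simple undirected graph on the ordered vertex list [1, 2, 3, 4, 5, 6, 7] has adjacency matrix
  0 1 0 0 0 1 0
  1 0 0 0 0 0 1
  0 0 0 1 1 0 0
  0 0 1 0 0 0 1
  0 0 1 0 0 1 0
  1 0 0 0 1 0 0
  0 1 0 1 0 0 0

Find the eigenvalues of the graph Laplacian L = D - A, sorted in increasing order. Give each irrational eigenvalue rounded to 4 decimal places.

With the vertex order [1, 2, 3, 4, 5, 6, 7], the degrees are [2, 2, 2, 2, 2, 2, 2], giving D = diag(2, 2, 2, 2, 2, 2, 2) and L = D - A. Diagonalising L (or applying a numerical eigensolver to the 7x7 matrix) gives the spectrum above. The single zero eigenvalue shows the graph is connected. By the matrix-tree theorem the graph has (1/7) * product of the nonzero eigenvalues = 7 spanning trees.

[0, 0.7530, 0.7530, 2.4450, 2.4450, 3.8019, 3.8019]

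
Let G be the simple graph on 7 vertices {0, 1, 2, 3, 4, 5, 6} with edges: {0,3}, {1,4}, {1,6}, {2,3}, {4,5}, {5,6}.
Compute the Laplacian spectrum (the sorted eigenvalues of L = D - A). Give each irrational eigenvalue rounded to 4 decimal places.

[0, 0, 1, 2, 2, 3, 4]

With the vertex order [0, 1, 2, 3, 4, 5, 6], the degrees are [1, 2, 1, 2, 2, 2, 2], giving D = diag(1, 2, 1, 2, 2, 2, 2) and L = D - A. The multiplicity of 0 as a Laplacian eigenvalue equals the number of connected components. The 2 zero eigenvalues correspond to the 2 connected components. There are 2 zeros in the spectrum, matching the 2 components. The largest eigenvalue, 4, is at most the vertex count 7.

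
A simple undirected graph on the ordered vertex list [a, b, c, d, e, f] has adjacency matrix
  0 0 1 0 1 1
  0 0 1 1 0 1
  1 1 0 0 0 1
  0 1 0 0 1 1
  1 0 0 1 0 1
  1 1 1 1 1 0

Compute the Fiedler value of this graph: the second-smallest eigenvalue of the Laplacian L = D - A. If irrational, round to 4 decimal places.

With the vertex order [a, b, c, d, e, f], the degrees are [3, 3, 3, 3, 3, 5], giving D = diag(3, 3, 3, 3, 3, 5) and L = D - A. The smallest Laplacian eigenvalue is always 0. The next one, lambda_2 = 2.3820, measures how hard the graph is to disconnect: larger values mean better connectivity. There is one zero in the spectrum, matching the 1 component.

2.3820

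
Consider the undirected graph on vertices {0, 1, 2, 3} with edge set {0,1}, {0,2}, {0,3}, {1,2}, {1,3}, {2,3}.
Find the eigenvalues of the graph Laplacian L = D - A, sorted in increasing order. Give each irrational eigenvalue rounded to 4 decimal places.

Each diagonal entry of L is the vertex degree and each off-diagonal entry is -1 where an edge is present, 0 otherwise; in the order [0, 1, 2, 3] the diagonal is [3, 3, 3, 3]. The multiplicity of 0 as a Laplacian eigenvalue equals the number of connected components. The eigenvalues sum to 12, which equals trace(L) = 2|E|. The largest eigenvalue, 4, is at most the vertex count 4.

[0, 4, 4, 4]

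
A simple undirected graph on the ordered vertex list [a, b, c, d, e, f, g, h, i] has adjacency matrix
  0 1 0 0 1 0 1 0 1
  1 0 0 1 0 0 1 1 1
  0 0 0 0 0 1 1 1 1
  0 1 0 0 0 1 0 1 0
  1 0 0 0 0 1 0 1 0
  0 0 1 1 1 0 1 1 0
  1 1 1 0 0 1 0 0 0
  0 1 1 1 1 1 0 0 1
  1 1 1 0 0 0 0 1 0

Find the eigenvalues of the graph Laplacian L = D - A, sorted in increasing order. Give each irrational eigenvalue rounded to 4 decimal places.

Each diagonal entry of L is the vertex degree and each off-diagonal entry is -1 where an edge is present, 0 otherwise; in the order [a, b, c, d, e, f, g, h, i] the diagonal is [4, 5, 4, 3, 3, 5, 4, 6, 4]. L is symmetric positive semidefinite, so every eigenvalue is real and nonnegative.

[0, 2.5539, 2.7175, 3.2633, 3.6913, 5.6351, 6.1432, 6.5591, 7.4366]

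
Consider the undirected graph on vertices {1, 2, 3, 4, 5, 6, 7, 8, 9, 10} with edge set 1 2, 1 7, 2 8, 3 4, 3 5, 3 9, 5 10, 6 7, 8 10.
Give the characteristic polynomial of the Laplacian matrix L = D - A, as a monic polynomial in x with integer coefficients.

x^10 - 18x^9 + 135x^8 - 548x^7 + 1310x^6 - 1882x^5 + 1590x^4 - 736x^3 + 158x^2 - 10x

With the vertex order [1, 2, 3, 4, 5, 6, 7, 8, 9, 10], the degrees are [2, 2, 3, 1, 2, 1, 2, 2, 1, 2], giving D = diag(2, 2, 3, 1, 2, 1, 2, 2, 1, 2) and L = D - A. Computing det(xI - L) by cofactor expansion (or equivalently via sum-over-permutations) gives x^10 - 18x^9 + 135x^8 - 548x^7 + 1310x^6 - 1882x^5 + 1590x^4 - 736x^3 + 158x^2 - 10x. Since p(0) = det(-L) = 0, x divides p(x). The eigenvalues sum to 18, which equals trace(L) = 2|E|. The largest eigenvalue, 4.2357, is at most the vertex count 10.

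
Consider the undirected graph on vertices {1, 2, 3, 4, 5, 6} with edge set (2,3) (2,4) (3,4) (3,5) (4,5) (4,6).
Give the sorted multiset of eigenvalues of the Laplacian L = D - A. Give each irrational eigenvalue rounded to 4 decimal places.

Each diagonal entry of L is the vertex degree and each off-diagonal entry is -1 where an edge is present, 0 otherwise; in the order [1, 2, 3, 4, 5, 6] the diagonal is [0, 2, 3, 4, 2, 1]. L is symmetric positive semidefinite, so every eigenvalue is real and nonnegative. The 2 zero eigenvalues correspond to the 2 connected components. The eigenvalues sum to 12, which equals trace(L) = 2|E|.

[0, 0, 1, 2, 4, 5]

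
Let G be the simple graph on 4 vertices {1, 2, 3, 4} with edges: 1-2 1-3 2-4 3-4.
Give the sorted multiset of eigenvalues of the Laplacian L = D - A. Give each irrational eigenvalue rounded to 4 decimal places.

[0, 2, 2, 4]

With the vertex order [1, 2, 3, 4], the degrees are [2, 2, 2, 2], giving D = diag(2, 2, 2, 2) and L = D - A. Diagonalising L (or applying a numerical eigensolver to the 4x4 matrix) gives the spectrum above. The largest eigenvalue, 4, is at most the vertex count 4. There is one zero in the spectrum, matching the 1 component.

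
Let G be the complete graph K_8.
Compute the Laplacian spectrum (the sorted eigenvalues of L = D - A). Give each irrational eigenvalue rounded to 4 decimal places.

[0, 8, 8, 8, 8, 8, 8, 8]

The graph has 8 vertices and degree multiset [7, 7, 7, 7, 7, 7, 7, 7]; D is the diagonal matrix of degrees and L = D - A. L is symmetric positive semidefinite, so every eigenvalue is real and nonnegative. The single zero eigenvalue shows the graph is connected. There is one zero in the spectrum, matching the 1 component. By the matrix-tree theorem the graph has (1/8) * product of the nonzero eigenvalues = 262144 spanning trees.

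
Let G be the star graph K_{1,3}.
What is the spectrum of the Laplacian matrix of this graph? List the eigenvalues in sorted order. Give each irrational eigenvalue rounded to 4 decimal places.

[0, 1, 1, 4]

The graph has 4 vertices and degree multiset [3, 1, 1, 1]; D is the diagonal matrix of degrees and L = D - A. Since every row of L sums to 0, the all-ones vector is in the kernel and 0 is an eigenvalue. The single zero eigenvalue shows the graph is connected. The eigenvalues sum to 6, which equals trace(L) = 2|E|.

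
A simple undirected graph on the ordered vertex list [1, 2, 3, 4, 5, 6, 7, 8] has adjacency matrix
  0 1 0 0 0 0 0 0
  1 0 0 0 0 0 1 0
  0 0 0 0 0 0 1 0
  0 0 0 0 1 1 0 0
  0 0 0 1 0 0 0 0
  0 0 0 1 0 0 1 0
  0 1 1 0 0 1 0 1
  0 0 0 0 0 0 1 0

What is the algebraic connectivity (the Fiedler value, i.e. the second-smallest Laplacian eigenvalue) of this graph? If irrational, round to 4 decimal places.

0.2538

Each diagonal entry of L is the vertex degree and each off-diagonal entry is -1 where an edge is present, 0 otherwise; in the order [1, 2, 3, 4, 5, 6, 7, 8] the diagonal is [1, 2, 1, 2, 1, 2, 4, 1]. Computing the eigenvalues of L and sorting gives [0, 0.2538, 0.5472, 1, 1.4689, 2.4066, 3.1504, 5.1732]. The Fiedler value lambda_2 = 0.2538 is strictly positive, so the graph is connected. The eigenvalues sum to 14, which equals trace(L) = 2|E|. By the matrix-tree theorem the graph has (1/8) * product of the nonzero eigenvalues = 1 spanning tree.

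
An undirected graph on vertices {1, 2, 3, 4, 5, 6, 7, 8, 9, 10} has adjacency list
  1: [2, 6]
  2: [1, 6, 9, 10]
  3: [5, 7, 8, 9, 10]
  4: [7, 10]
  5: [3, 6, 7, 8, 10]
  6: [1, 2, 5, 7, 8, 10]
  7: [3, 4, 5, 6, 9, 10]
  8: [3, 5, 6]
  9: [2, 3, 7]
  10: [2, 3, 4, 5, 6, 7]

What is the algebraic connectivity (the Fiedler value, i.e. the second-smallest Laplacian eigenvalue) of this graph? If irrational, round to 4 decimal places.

1.4492

Reading degrees in the order [1, 2, 3, 4, 5, 6, 7, 8, 9, 10] gives [2, 4, 5, 2, 5, 6, 6, 3, 3, 6]; set D = diag(2, 4, 5, 2, 5, 6, 6, 3, 3, 6) and form L = D - A. The sorted Laplacian eigenvalues are [0, 1.4492, 1.8925, 2.4529, 4.1167, 4.3928, 5.8393, 6.6266, 7.4268, 7.8033]; the algebraic connectivity is the second entry, 1.4492. The eigenvalues sum to 42, which equals trace(L) = 2|E|.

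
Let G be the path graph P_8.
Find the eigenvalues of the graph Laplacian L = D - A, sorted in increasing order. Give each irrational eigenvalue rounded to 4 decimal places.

[0, 0.1522, 0.5858, 1.2346, 2, 2.7654, 3.4142, 3.8478]

The graph has 8 vertices and degree multiset [2, 2, 2, 2, 2, 2, 1, 1]; D is the diagonal matrix of degrees and L = D - A. Since every row of L sums to 0, the all-ones vector is in the kernel and 0 is an eigenvalue.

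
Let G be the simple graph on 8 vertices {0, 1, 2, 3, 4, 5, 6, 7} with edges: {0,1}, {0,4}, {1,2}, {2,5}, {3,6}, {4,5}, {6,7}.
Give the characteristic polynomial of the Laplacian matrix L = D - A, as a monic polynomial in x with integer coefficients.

Each diagonal entry of L is the vertex degree and each off-diagonal entry is -1 where an edge is present, 0 otherwise; in the order [0, 1, 2, 3, 4, 5, 6, 7] the diagonal is [2, 2, 2, 1, 2, 2, 2, 1]. L has integer entries, so p(x) = det(xI - L) has integer coefficients. Expanding the determinant yields x^8 - 14x^7 + 78x^6 - 220x^5 + 330x^4 - 250x^3 + 75x^2. The coefficient of x^7 equals -trace(L) = -14, matching the sum of degrees. The eigenvalues sum to 14, which equals trace(L) = 2|E|. There are 2 zeros in the spectrum, matching the 2 components.

x^8 - 14x^7 + 78x^6 - 220x^5 + 330x^4 - 250x^3 + 75x^2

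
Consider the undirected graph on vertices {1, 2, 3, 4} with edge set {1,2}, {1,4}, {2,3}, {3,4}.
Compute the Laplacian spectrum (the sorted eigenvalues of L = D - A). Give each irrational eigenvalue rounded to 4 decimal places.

[0, 2, 2, 4]

Reading degrees in the order [1, 2, 3, 4] gives [2, 2, 2, 2]; set D = diag(2, 2, 2, 2) and form L = D - A. The multiplicity of 0 as a Laplacian eigenvalue equals the number of connected components. There is one zero in the spectrum, matching the 1 component.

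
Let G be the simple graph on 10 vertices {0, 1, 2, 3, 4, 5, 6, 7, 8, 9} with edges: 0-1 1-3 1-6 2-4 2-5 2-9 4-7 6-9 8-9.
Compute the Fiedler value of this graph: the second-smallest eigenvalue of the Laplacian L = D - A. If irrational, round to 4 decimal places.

0.1535

Each diagonal entry of L is the vertex degree and each off-diagonal entry is -1 where an edge is present, 0 otherwise; in the order [0, 1, 2, 3, 4, 5, 6, 7, 8, 9] the diagonal is [1, 3, 3, 1, 2, 1, 2, 1, 1, 3]. The sorted Laplacian eigenvalues are [0, 0.1535, 0.4616, 0.7026, 1, 1.5019, 2.1589, 3.2036, 4.0827, 4.7351]; the algebraic connectivity is the second entry, 0.1535. The eigenvalues sum to 18, which equals trace(L) = 2|E|.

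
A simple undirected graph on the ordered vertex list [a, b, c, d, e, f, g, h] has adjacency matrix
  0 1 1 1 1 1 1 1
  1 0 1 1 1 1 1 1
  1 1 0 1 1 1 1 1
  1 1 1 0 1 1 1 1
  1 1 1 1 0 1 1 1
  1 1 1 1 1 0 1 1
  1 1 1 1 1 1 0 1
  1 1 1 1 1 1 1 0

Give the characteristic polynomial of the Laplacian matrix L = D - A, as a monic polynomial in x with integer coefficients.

With the vertex order [a, b, c, d, e, f, g, h], the degrees are [7, 7, 7, 7, 7, 7, 7, 7], giving D = diag(7, 7, 7, 7, 7, 7, 7, 7) and L = D - A. L has integer entries, so p(x) = det(xI - L) has integer coefficients. Expanding the determinant yields x^8 - 56x^7 + 1344x^6 - 17920x^5 + 143360x^4 - 688128x^3 + 1835008x^2 - 2097152x. Since p(0) = det(-L) = 0, x divides p(x). There is one zero in the spectrum, matching the 1 component.

x^8 - 56x^7 + 1344x^6 - 17920x^5 + 143360x^4 - 688128x^3 + 1835008x^2 - 2097152x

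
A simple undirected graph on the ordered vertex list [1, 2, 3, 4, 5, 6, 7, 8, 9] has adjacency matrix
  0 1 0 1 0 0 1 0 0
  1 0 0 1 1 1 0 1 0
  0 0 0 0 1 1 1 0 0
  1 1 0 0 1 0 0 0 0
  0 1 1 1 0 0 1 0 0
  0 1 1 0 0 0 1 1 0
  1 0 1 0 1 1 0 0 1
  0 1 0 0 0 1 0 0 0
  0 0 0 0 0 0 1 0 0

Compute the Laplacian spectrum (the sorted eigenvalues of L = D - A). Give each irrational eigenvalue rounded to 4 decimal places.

Each diagonal entry of L is the vertex degree and each off-diagonal entry is -1 where an edge is present, 0 otherwise; in the order [1, 2, 3, 4, 5, 6, 7, 8, 9] the diagonal is [3, 5, 3, 3, 4, 4, 5, 2, 1]. The multiplicity of 0 as a Laplacian eigenvalue equals the number of connected components. The single zero eigenvalue shows the graph is connected. There is one zero in the spectrum, matching the 1 component. By the matrix-tree theorem the graph has (1/9) * product of the nonzero eigenvalues = 963 spanning trees.

[0, 0.8586, 1.6329, 2.0901, 3.4133, 4.5796, 4.7999, 5.6562, 6.9694]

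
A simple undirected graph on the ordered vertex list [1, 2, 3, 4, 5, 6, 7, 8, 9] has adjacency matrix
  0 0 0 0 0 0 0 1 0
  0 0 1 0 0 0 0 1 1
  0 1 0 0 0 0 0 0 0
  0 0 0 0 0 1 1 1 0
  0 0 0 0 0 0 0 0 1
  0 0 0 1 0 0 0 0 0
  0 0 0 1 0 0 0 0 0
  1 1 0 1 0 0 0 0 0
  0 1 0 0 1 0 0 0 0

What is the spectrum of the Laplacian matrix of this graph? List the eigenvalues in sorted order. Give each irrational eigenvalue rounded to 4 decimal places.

[0, 0.2118, 0.5546, 0.7223, 1, 2.0782, 2.7338, 3.8525, 4.8468]

Each diagonal entry of L is the vertex degree and each off-diagonal entry is -1 where an edge is present, 0 otherwise; in the order [1, 2, 3, 4, 5, 6, 7, 8, 9] the diagonal is [1, 3, 1, 3, 1, 1, 1, 3, 2]. The multiplicity of 0 as a Laplacian eigenvalue equals the number of connected components. The single zero eigenvalue shows the graph is connected.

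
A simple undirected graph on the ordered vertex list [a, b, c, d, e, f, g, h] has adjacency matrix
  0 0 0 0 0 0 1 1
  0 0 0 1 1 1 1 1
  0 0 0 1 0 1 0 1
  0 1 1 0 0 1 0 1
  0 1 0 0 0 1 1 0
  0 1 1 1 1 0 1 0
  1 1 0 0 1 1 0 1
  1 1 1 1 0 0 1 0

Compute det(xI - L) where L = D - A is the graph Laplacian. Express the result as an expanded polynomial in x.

x^8 - 32x^7 + 427x^6 - 3068x^5 + 12758x^4 - 30530x^3 + 38689x^2 - 19944x

With the vertex order [a, b, c, d, e, f, g, h], the degrees are [2, 5, 3, 4, 3, 5, 5, 5], giving D = diag(2, 5, 3, 4, 3, 5, 5, 5) and L = D - A. Computing det(xI - L) by cofactor expansion (or equivalently via sum-over-permutations) gives x^8 - 32x^7 + 427x^6 - 3068x^5 + 12758x^4 - 30530x^3 + 38689x^2 - 19944x. Since p(0) = det(-L) = 0, x divides p(x). The eigenvalues sum to 32, which equals trace(L) = 2|E|. By the matrix-tree theorem the graph has (1/8) * product of the nonzero eigenvalues = 2493 spanning trees.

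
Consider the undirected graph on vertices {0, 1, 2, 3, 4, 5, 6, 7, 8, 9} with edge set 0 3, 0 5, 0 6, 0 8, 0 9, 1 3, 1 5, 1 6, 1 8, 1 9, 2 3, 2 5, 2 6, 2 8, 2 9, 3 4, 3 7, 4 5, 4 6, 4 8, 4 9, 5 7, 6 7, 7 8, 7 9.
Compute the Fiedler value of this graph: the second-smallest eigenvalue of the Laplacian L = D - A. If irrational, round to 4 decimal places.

5

Reading degrees in the order [0, 1, 2, 3, 4, 5, 6, 7, 8, 9] gives [5, 5, 5, 5, 5, 5, 5, 5, 5, 5]; set D = diag(5, 5, 5, 5, 5, 5, 5, 5, 5, 5) and form L = D - A. The smallest Laplacian eigenvalue is always 0. The next one, lambda_2 = 5, measures how hard the graph is to disconnect: larger values mean better connectivity. There is one zero in the spectrum, matching the 1 component.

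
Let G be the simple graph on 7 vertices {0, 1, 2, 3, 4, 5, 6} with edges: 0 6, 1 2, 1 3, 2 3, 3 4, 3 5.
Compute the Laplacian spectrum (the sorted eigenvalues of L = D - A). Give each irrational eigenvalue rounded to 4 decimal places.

With the vertex order [0, 1, 2, 3, 4, 5, 6], the degrees are [1, 2, 2, 4, 1, 1, 1], giving D = diag(1, 2, 2, 4, 1, 1, 1) and L = D - A. The multiplicity of 0 as a Laplacian eigenvalue equals the number of connected components. The 2 zero eigenvalues correspond to the 2 connected components. The eigenvalues sum to 12, which equals trace(L) = 2|E|.

[0, 0, 1, 1, 2, 3, 5]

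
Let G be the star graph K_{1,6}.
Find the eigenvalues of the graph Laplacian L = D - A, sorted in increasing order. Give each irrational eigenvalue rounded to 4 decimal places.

The graph has 7 vertices and degree multiset [6, 1, 1, 1, 1, 1, 1]; D is the diagonal matrix of degrees and L = D - A. L is symmetric positive semidefinite, so every eigenvalue is real and nonnegative. There is one zero in the spectrum, matching the 1 component.

[0, 1, 1, 1, 1, 1, 7]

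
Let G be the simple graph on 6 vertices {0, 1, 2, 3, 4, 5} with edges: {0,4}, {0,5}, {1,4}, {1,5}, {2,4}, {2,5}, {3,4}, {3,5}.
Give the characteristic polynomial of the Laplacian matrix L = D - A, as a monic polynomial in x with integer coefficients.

With the vertex order [0, 1, 2, 3, 4, 5], the degrees are [2, 2, 2, 2, 4, 4], giving D = diag(2, 2, 2, 2, 4, 4) and L = D - A. L has integer entries, so p(x) = det(xI - L) has integer coefficients. Expanding the determinant yields x^6 - 16x^5 + 96x^4 - 272x^3 + 368x^2 - 192x. The coefficient of x^5 equals -trace(L) = -16, matching the sum of degrees. By the matrix-tree theorem the graph has (1/6) * product of the nonzero eigenvalues = 32 spanning trees.

x^6 - 16x^5 + 96x^4 - 272x^3 + 368x^2 - 192x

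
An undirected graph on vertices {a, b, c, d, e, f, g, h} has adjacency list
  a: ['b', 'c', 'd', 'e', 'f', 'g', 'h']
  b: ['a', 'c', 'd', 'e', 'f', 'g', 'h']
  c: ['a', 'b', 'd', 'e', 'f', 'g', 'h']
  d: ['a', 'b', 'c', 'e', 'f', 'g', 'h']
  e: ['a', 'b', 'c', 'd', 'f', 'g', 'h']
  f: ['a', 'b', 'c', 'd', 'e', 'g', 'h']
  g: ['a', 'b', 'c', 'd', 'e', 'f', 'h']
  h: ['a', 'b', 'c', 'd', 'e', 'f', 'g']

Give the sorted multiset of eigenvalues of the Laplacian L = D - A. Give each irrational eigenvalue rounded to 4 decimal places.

Reading degrees in the order [a, b, c, d, e, f, g, h] gives [7, 7, 7, 7, 7, 7, 7, 7]; set D = diag(7, 7, 7, 7, 7, 7, 7, 7) and form L = D - A. The multiplicity of 0 as a Laplacian eigenvalue equals the number of connected components. There is one zero in the spectrum, matching the 1 component.

[0, 8, 8, 8, 8, 8, 8, 8]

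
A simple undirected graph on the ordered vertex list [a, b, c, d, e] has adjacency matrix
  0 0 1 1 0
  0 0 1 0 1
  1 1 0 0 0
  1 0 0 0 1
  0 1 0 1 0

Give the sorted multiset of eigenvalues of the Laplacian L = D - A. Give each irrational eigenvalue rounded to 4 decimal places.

Each diagonal entry of L is the vertex degree and each off-diagonal entry is -1 where an edge is present, 0 otherwise; in the order [a, b, c, d, e] the diagonal is [2, 2, 2, 2, 2]. Diagonalising L (or applying a numerical eigensolver to the 5x5 matrix) gives the spectrum above. The single zero eigenvalue shows the graph is connected. The largest eigenvalue, 3.6180, is at most the vertex count 5. There is one zero in the spectrum, matching the 1 component.

[0, 1.3820, 1.3820, 3.6180, 3.6180]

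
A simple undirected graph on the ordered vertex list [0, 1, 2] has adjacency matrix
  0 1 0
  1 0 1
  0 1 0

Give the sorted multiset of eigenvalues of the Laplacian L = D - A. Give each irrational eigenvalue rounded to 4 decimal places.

[0, 1, 3]

Each diagonal entry of L is the vertex degree and each off-diagonal entry is -1 where an edge is present, 0 otherwise; in the order [0, 1, 2] the diagonal is [1, 2, 1]. L is symmetric positive semidefinite, so every eigenvalue is real and nonnegative. The largest eigenvalue, 3, is at most the vertex count 3. There is one zero in the spectrum, matching the 1 component.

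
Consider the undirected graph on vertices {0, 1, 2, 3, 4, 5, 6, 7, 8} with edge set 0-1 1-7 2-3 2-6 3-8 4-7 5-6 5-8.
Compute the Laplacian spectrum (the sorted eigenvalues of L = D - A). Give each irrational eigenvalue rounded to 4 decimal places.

Each diagonal entry of L is the vertex degree and each off-diagonal entry is -1 where an edge is present, 0 otherwise; in the order [0, 1, 2, 3, 4, 5, 6, 7, 8] the diagonal is [1, 2, 2, 2, 1, 2, 2, 2, 2]. Diagonalising L (or applying a numerical eigensolver to the 9x9 matrix) gives the spectrum above. The 2 zero eigenvalues correspond to the 2 connected components. There are 2 zeros in the spectrum, matching the 2 components. The eigenvalues sum to 16, which equals trace(L) = 2|E|.

[0, 0, 0.5858, 1.3820, 1.3820, 2, 3.4142, 3.6180, 3.6180]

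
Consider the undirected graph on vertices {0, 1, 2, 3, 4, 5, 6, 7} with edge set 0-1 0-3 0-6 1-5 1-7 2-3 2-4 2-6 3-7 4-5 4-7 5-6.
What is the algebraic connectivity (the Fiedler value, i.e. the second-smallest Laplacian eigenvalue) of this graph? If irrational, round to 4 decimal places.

2

With the vertex order [0, 1, 2, 3, 4, 5, 6, 7], the degrees are [3, 3, 3, 3, 3, 3, 3, 3], giving D = diag(3, 3, 3, 3, 3, 3, 3, 3) and L = D - A. The smallest Laplacian eigenvalue is always 0. The next one, lambda_2 = 2, measures how hard the graph is to disconnect: larger values mean better connectivity. By the matrix-tree theorem the graph has (1/8) * product of the nonzero eigenvalues = 384 spanning trees. There is one zero in the spectrum, matching the 1 component.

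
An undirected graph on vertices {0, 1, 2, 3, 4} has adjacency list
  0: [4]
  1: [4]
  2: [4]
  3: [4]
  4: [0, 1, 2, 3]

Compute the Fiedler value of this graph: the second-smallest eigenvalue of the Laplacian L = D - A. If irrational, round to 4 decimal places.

1

Reading degrees in the order [0, 1, 2, 3, 4] gives [1, 1, 1, 1, 4]; set D = diag(1, 1, 1, 1, 4) and form L = D - A. The smallest Laplacian eigenvalue is always 0. The next one, lambda_2 = 1, measures how hard the graph is to disconnect: larger values mean better connectivity.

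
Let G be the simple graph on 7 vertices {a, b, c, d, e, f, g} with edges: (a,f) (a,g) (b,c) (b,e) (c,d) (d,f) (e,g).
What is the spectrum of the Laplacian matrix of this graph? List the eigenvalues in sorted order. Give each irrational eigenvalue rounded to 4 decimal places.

[0, 0.7530, 0.7530, 2.4450, 2.4450, 3.8019, 3.8019]

Each diagonal entry of L is the vertex degree and each off-diagonal entry is -1 where an edge is present, 0 otherwise; in the order [a, b, c, d, e, f, g] the diagonal is [2, 2, 2, 2, 2, 2, 2]. The multiplicity of 0 as a Laplacian eigenvalue equals the number of connected components. By the matrix-tree theorem the graph has (1/7) * product of the nonzero eigenvalues = 7 spanning trees. The eigenvalues sum to 14, which equals trace(L) = 2|E|.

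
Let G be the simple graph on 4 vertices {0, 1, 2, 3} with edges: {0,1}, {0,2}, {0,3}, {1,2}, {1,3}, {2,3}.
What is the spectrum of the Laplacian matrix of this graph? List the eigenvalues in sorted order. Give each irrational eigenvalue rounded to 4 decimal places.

With the vertex order [0, 1, 2, 3], the degrees are [3, 3, 3, 3], giving D = diag(3, 3, 3, 3) and L = D - A. Diagonalising L (or applying a numerical eigensolver to the 4x4 matrix) gives the spectrum above. The single zero eigenvalue shows the graph is connected. The largest eigenvalue, 4, is at most the vertex count 4.

[0, 4, 4, 4]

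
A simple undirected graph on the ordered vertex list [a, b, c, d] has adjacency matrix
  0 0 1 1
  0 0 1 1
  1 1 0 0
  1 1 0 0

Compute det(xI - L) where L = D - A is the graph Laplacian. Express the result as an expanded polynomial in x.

Reading degrees in the order [a, b, c, d] gives [2, 2, 2, 2]; set D = diag(2, 2, 2, 2) and form L = D - A. The eigenvalues of L are [0, 2, 2, 4]; the characteristic polynomial is the product of (x - lambda_i), which multiplies out to x^4 - 8x^3 + 20x^2 - 16x. The constant term is 0 because L is singular (the all-ones vector lies in its kernel). By the matrix-tree theorem the graph has (1/4) * product of the nonzero eigenvalues = 4 spanning trees. The largest eigenvalue, 4, is at most the vertex count 4.

x^4 - 8x^3 + 20x^2 - 16x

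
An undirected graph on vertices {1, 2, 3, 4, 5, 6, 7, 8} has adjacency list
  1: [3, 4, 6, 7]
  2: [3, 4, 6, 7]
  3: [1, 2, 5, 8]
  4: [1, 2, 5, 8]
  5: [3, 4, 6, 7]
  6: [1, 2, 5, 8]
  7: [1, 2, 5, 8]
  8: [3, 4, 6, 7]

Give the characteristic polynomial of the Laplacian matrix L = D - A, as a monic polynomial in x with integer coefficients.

x^8 - 32x^7 + 432x^6 - 3200x^5 + 14080x^4 - 36864x^3 + 53248x^2 - 32768x

Reading degrees in the order [1, 2, 3, 4, 5, 6, 7, 8] gives [4, 4, 4, 4, 4, 4, 4, 4]; set D = diag(4, 4, 4, 4, 4, 4, 4, 4) and form L = D - A. Computing det(xI - L) by cofactor expansion (or equivalently via sum-over-permutations) gives x^8 - 32x^7 + 432x^6 - 3200x^5 + 14080x^4 - 36864x^3 + 53248x^2 - 32768x. The coefficient of x^7 equals -trace(L) = -32, matching the sum of degrees. There is one zero in the spectrum, matching the 1 component.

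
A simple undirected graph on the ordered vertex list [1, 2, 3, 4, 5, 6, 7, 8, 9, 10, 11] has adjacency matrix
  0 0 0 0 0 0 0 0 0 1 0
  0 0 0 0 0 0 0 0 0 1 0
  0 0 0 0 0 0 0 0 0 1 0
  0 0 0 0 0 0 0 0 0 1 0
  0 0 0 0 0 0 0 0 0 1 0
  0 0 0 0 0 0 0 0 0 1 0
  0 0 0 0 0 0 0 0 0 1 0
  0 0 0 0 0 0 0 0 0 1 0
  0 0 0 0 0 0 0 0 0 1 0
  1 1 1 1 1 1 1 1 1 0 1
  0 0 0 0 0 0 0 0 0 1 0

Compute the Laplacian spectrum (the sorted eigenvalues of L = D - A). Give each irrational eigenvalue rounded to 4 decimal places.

With the vertex order [1, 2, 3, 4, 5, 6, 7, 8, 9, 10, 11], the degrees are [1, 1, 1, 1, 1, 1, 1, 1, 1, 10, 1], giving D = diag(1, 1, 1, 1, 1, 1, 1, 1, 1, 10, 1) and L = D - A. Since every row of L sums to 0, the all-ones vector is in the kernel and 0 is an eigenvalue. The eigenvalues sum to 20, which equals trace(L) = 2|E|. There is one zero in the spectrum, matching the 1 component.

[0, 1, 1, 1, 1, 1, 1, 1, 1, 1, 11]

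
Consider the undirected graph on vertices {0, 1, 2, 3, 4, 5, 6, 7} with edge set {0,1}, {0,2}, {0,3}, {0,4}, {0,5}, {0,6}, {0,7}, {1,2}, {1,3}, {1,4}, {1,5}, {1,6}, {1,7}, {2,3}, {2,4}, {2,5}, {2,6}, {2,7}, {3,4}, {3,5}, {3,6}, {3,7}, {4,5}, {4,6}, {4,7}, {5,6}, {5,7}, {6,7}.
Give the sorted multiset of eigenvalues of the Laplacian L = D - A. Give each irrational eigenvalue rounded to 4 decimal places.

With the vertex order [0, 1, 2, 3, 4, 5, 6, 7], the degrees are [7, 7, 7, 7, 7, 7, 7, 7], giving D = diag(7, 7, 7, 7, 7, 7, 7, 7) and L = D - A. Since every row of L sums to 0, the all-ones vector is in the kernel and 0 is an eigenvalue. The single zero eigenvalue shows the graph is connected.

[0, 8, 8, 8, 8, 8, 8, 8]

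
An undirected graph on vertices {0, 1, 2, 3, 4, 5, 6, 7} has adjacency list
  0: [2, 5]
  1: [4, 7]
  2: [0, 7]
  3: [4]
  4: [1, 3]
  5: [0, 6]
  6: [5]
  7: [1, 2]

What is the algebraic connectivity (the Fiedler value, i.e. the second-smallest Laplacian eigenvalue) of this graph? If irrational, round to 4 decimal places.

With the vertex order [0, 1, 2, 3, 4, 5, 6, 7], the degrees are [2, 2, 2, 1, 2, 2, 1, 2], giving D = diag(2, 2, 2, 1, 2, 2, 1, 2) and L = D - A. Computing the eigenvalues of L and sorting gives [0, 0.1522, 0.5858, 1.2346, 2, 2.7654, 3.4142, 3.8478]. The Fiedler value lambda_2 = 0.1522 is strictly positive, so the graph is connected. There is one zero in the spectrum, matching the 1 component.

0.1522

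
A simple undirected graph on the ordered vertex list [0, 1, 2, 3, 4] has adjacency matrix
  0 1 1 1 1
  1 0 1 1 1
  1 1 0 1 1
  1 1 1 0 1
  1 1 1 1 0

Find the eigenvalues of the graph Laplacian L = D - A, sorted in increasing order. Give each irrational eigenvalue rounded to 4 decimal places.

[0, 5, 5, 5, 5]

Reading degrees in the order [0, 1, 2, 3, 4] gives [4, 4, 4, 4, 4]; set D = diag(4, 4, 4, 4, 4) and form L = D - A. The multiplicity of 0 as a Laplacian eigenvalue equals the number of connected components. The largest eigenvalue, 5, is at most the vertex count 5.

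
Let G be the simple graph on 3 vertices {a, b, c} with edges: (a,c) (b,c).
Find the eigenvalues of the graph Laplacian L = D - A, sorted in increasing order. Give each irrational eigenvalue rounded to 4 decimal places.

With the vertex order [a, b, c], the degrees are [1, 1, 2], giving D = diag(1, 1, 2) and L = D - A. The multiplicity of 0 as a Laplacian eigenvalue equals the number of connected components. The eigenvalues sum to 4, which equals trace(L) = 2|E|.

[0, 1, 3]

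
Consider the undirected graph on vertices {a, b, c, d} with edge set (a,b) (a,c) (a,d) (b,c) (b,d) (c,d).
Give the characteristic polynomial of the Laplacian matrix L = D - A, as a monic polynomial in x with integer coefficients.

x^4 - 12x^3 + 48x^2 - 64x

Reading degrees in the order [a, b, c, d] gives [3, 3, 3, 3]; set D = diag(3, 3, 3, 3) and form L = D - A. The eigenvalues of L are [0, 4, 4, 4]; the characteristic polynomial is the product of (x - lambda_i), which multiplies out to x^4 - 12x^3 + 48x^2 - 64x. Since p(0) = det(-L) = 0, x divides p(x).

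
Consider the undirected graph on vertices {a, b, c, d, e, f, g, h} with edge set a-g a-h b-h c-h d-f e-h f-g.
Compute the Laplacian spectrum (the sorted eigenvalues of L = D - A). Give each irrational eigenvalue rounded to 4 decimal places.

Each diagonal entry of L is the vertex degree and each off-diagonal entry is -1 where an edge is present, 0 otherwise; in the order [a, b, c, d, e, f, g, h] the diagonal is [2, 1, 1, 1, 1, 2, 2, 4]. Since every row of L sums to 0, the all-ones vector is in the kernel and 0 is an eigenvalue. The eigenvalues sum to 14, which equals trace(L) = 2|E|.

[0, 0.2023, 1, 1, 1, 2.2472, 3.4527, 5.0979]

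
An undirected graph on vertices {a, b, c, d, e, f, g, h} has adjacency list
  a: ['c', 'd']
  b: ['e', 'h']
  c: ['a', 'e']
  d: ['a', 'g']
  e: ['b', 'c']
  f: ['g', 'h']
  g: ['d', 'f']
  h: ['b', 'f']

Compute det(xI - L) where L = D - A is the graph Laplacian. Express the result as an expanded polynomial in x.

Each diagonal entry of L is the vertex degree and each off-diagonal entry is -1 where an edge is present, 0 otherwise; in the order [a, b, c, d, e, f, g, h] the diagonal is [2, 2, 2, 2, 2, 2, 2, 2]. Computing det(xI - L) by cofactor expansion (or equivalently via sum-over-permutations) gives x^8 - 16x^7 + 104x^6 - 352x^5 + 660x^4 - 672x^3 + 336x^2 - 64x. Since p(0) = det(-L) = 0, x divides p(x). By the matrix-tree theorem the graph has (1/8) * product of the nonzero eigenvalues = 8 spanning trees.

x^8 - 16x^7 + 104x^6 - 352x^5 + 660x^4 - 672x^3 + 336x^2 - 64x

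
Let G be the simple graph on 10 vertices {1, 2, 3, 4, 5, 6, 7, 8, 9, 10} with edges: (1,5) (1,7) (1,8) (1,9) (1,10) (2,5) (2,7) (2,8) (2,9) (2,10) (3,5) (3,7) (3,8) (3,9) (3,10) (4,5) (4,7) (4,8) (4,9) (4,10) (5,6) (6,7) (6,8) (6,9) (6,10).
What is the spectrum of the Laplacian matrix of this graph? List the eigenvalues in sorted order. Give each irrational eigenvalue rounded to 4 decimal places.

With the vertex order [1, 2, 3, 4, 5, 6, 7, 8, 9, 10], the degrees are [5, 5, 5, 5, 5, 5, 5, 5, 5, 5], giving D = diag(5, 5, 5, 5, 5, 5, 5, 5, 5, 5) and L = D - A. Diagonalising L (or applying a numerical eigensolver to the 10x10 matrix) gives the spectrum above. The eigenvalues sum to 50, which equals trace(L) = 2|E|. There is one zero in the spectrum, matching the 1 component.

[0, 5, 5, 5, 5, 5, 5, 5, 5, 10]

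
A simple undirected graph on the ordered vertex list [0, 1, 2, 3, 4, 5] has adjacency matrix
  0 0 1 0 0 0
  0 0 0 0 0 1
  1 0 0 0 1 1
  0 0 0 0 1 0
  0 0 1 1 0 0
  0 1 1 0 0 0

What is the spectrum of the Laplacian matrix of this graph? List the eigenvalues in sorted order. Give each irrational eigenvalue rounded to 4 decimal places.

[0, 0.3820, 0.6972, 2, 2.6180, 4.3028]

Each diagonal entry of L is the vertex degree and each off-diagonal entry is -1 where an edge is present, 0 otherwise; in the order [0, 1, 2, 3, 4, 5] the diagonal is [1, 1, 3, 1, 2, 2]. Since every row of L sums to 0, the all-ones vector is in the kernel and 0 is an eigenvalue. The single zero eigenvalue shows the graph is connected. By the matrix-tree theorem the graph has (1/6) * product of the nonzero eigenvalues = 1 spanning tree.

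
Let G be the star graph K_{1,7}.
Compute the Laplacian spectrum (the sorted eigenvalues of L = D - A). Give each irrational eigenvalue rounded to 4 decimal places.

[0, 1, 1, 1, 1, 1, 1, 8]

The graph has 8 vertices and degree multiset [7, 1, 1, 1, 1, 1, 1, 1]; D is the diagonal matrix of degrees and L = D - A. Diagonalising L (or applying a numerical eigensolver to the 8x8 matrix) gives the spectrum above.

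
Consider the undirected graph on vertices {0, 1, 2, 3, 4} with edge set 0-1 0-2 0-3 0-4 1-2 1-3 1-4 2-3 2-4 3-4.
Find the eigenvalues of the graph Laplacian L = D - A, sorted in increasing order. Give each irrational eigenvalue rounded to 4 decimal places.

Each diagonal entry of L is the vertex degree and each off-diagonal entry is -1 where an edge is present, 0 otherwise; in the order [0, 1, 2, 3, 4] the diagonal is [4, 4, 4, 4, 4]. Since every row of L sums to 0, the all-ones vector is in the kernel and 0 is an eigenvalue. The single zero eigenvalue shows the graph is connected. There is one zero in the spectrum, matching the 1 component.

[0, 5, 5, 5, 5]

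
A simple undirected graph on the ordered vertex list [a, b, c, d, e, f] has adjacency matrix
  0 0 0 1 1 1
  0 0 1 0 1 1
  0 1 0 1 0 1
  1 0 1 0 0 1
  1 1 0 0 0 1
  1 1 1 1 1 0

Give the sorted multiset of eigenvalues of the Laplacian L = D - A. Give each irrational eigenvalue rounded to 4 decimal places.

[0, 2.3820, 2.3820, 4.6180, 4.6180, 6]

Reading degrees in the order [a, b, c, d, e, f] gives [3, 3, 3, 3, 3, 5]; set D = diag(3, 3, 3, 3, 3, 5) and form L = D - A. Since every row of L sums to 0, the all-ones vector is in the kernel and 0 is an eigenvalue. There is one zero in the spectrum, matching the 1 component. The largest eigenvalue, 6, is at most the vertex count 6.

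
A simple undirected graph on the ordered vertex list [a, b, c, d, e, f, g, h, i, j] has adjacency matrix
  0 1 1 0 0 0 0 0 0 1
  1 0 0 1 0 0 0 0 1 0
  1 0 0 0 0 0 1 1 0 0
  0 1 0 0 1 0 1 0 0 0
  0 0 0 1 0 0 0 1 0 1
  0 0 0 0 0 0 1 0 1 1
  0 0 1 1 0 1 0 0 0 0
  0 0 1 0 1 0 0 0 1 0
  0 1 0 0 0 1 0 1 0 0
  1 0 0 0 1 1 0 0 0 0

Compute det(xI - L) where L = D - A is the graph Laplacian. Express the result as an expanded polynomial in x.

x^10 - 30x^9 + 390x^8 - 2880x^7 + 13305x^6 - 39882x^5 + 77640x^4 - 94800x^3 + 66000x^2 - 20000x

Reading degrees in the order [a, b, c, d, e, f, g, h, i, j] gives [3, 3, 3, 3, 3, 3, 3, 3, 3, 3]; set D = diag(3, 3, 3, 3, 3, 3, 3, 3, 3, 3) and form L = D - A. Computing det(xI - L) by cofactor expansion (or equivalently via sum-over-permutations) gives x^10 - 30x^9 + 390x^8 - 2880x^7 + 13305x^6 - 39882x^5 + 77640x^4 - 94800x^3 + 66000x^2 - 20000x. The coefficient of x^9 equals -trace(L) = -30, matching the sum of degrees. By the matrix-tree theorem the graph has (1/10) * product of the nonzero eigenvalues = 2000 spanning trees. The eigenvalues sum to 30, which equals trace(L) = 2|E|.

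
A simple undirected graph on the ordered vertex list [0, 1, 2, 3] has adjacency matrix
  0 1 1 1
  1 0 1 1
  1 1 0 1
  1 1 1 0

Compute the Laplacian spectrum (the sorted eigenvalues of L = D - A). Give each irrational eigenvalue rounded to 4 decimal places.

With the vertex order [0, 1, 2, 3], the degrees are [3, 3, 3, 3], giving D = diag(3, 3, 3, 3) and L = D - A. Since every row of L sums to 0, the all-ones vector is in the kernel and 0 is an eigenvalue. The single zero eigenvalue shows the graph is connected. The eigenvalues sum to 12, which equals trace(L) = 2|E|. By the matrix-tree theorem the graph has (1/4) * product of the nonzero eigenvalues = 16 spanning trees.

[0, 4, 4, 4]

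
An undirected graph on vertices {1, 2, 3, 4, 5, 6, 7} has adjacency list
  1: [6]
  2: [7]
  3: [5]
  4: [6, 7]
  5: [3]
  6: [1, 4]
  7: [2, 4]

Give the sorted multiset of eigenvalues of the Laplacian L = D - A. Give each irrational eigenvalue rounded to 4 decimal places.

With the vertex order [1, 2, 3, 4, 5, 6, 7], the degrees are [1, 1, 1, 2, 1, 2, 2], giving D = diag(1, 1, 1, 2, 1, 2, 2) and L = D - A. The multiplicity of 0 as a Laplacian eigenvalue equals the number of connected components. The 2 zero eigenvalues correspond to the 2 connected components. There are 2 zeros in the spectrum, matching the 2 components.

[0, 0, 0.3820, 1.3820, 2, 2.6180, 3.6180]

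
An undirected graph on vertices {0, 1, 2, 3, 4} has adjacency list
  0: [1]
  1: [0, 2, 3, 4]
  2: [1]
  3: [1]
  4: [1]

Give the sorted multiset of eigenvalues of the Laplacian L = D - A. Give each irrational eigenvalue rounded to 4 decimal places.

With the vertex order [0, 1, 2, 3, 4], the degrees are [1, 4, 1, 1, 1], giving D = diag(1, 4, 1, 1, 1) and L = D - A. The multiplicity of 0 as a Laplacian eigenvalue equals the number of connected components. The single zero eigenvalue shows the graph is connected.

[0, 1, 1, 1, 5]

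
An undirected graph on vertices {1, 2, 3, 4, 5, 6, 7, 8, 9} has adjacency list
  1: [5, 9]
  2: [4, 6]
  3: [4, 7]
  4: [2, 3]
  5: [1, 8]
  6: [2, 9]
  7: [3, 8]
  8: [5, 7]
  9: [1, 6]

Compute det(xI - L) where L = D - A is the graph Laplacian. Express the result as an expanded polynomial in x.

x^9 - 18x^8 + 135x^7 - 546x^6 + 1287x^5 - 1782x^4 + 1386x^3 - 540x^2 + 81x

Reading degrees in the order [1, 2, 3, 4, 5, 6, 7, 8, 9] gives [2, 2, 2, 2, 2, 2, 2, 2, 2]; set D = diag(2, 2, 2, 2, 2, 2, 2, 2, 2) and form L = D - A. Computing det(xI - L) by cofactor expansion (or equivalently via sum-over-permutations) gives x^9 - 18x^8 + 135x^7 - 546x^6 + 1287x^5 - 1782x^4 + 1386x^3 - 540x^2 + 81x. The constant term is 0 because L is singular (the all-ones vector lies in its kernel). There is one zero in the spectrum, matching the 1 component.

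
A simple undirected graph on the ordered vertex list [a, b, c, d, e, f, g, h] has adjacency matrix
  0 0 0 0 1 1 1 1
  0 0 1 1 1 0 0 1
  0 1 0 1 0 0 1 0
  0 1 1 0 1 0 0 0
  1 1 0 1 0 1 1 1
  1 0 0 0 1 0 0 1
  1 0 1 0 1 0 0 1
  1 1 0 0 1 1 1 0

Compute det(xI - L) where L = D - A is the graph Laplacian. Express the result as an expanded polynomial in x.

Each diagonal entry of L is the vertex degree and each off-diagonal entry is -1 where an edge is present, 0 otherwise; in the order [a, b, c, d, e, f, g, h] the diagonal is [4, 4, 3, 3, 6, 3, 4, 5]. Computing det(xI - L) by cofactor expansion (or equivalently via sum-over-permutations) gives x^8 - 32x^7 + 428x^6 - 3094x^5 + 13013x^4 - 31694x^3 + 41094x^2 - 21624x. The constant term is 0 because L is singular (the all-ones vector lies in its kernel). There is one zero in the spectrum, matching the 1 component.

x^8 - 32x^7 + 428x^6 - 3094x^5 + 13013x^4 - 31694x^3 + 41094x^2 - 21624x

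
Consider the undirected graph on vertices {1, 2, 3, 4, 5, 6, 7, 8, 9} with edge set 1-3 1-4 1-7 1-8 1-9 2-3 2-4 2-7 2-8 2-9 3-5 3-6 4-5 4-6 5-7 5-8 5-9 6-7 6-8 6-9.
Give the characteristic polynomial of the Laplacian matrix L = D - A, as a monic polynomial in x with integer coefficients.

x^9 - 40x^8 + 690x^7 - 6720x^6 + 40485x^5 - 154704x^4 + 366560x^3 - 492800x^2 + 288000x

Reading degrees in the order [1, 2, 3, 4, 5, 6, 7, 8, 9] gives [5, 5, 4, 4, 5, 5, 4, 4, 4]; set D = diag(5, 5, 4, 4, 5, 5, 4, 4, 4) and form L = D - A. L has integer entries, so p(x) = det(xI - L) has integer coefficients. Expanding the determinant yields x^9 - 40x^8 + 690x^7 - 6720x^6 + 40485x^5 - 154704x^4 + 366560x^3 - 492800x^2 + 288000x. The coefficient of x^8 equals -trace(L) = -40, matching the sum of degrees. The largest eigenvalue, 9, is at most the vertex count 9. The eigenvalues sum to 40, which equals trace(L) = 2|E|.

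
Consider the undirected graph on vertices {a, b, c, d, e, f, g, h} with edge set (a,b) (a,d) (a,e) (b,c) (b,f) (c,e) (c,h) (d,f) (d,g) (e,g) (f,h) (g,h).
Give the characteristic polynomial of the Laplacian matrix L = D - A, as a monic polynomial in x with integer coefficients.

Each diagonal entry of L is the vertex degree and each off-diagonal entry is -1 where an edge is present, 0 otherwise; in the order [a, b, c, d, e, f, g, h] the diagonal is [3, 3, 3, 3, 3, 3, 3, 3]. L has integer entries, so p(x) = det(xI - L) has integer coefficients. Expanding the determinant yields x^8 - 24x^7 + 240x^6 - 1296x^5 + 4080x^4 - 7488x^3 + 7424x^2 - 3072x. The coefficient of x^7 equals -trace(L) = -24, matching the sum of degrees. The eigenvalues sum to 24, which equals trace(L) = 2|E|.

x^8 - 24x^7 + 240x^6 - 1296x^5 + 4080x^4 - 7488x^3 + 7424x^2 - 3072x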